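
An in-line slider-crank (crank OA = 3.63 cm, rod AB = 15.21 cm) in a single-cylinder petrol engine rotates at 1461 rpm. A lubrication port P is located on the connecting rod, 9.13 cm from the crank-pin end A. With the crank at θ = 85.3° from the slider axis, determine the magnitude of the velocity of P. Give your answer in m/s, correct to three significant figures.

5.60

ω = 153 rad/s.  Crank-pin speed |V_A| = rω = 5.5537 m/s, perpendicular to OA.
Rod angle: sinφ = −(r/L) sinθ ⇒ φ = -13.760°; ω_rod = −rω cosθ/√(L²−r²sin²θ) = -3.0803 rad/s.
V_P = V_A + ω_rod × AP, with AP = 0.0913 m along the rod.
Components: V_Px = −rω sinθ − a·ω_rod·sinφ = -5.602 m/s;  V_Py = rω cosθ + a·ω_rod·cosφ = +0.18191 m/s.
|V_P| = √(V_Px² + V_Py²) = 5.6049 m/s.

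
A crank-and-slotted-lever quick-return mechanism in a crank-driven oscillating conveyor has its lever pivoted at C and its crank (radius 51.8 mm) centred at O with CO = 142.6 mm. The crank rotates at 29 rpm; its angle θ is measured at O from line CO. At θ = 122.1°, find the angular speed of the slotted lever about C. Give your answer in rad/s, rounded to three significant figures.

ω = 3.037 rad/s (from 29 rpm).
Crank pin A relative to C: A = (d + r cosθ, r sinθ); lever angle φ = atan2(r sinθ, d + r cosθ).
Differentiating tanφ: φ̇ = rω(d cosθ + r)/(d² + r² + 2dr cosθ).
d² + r² + 2dr cosθ = |CA|² = 0.0151675 m²;  d cosθ + r = -0.023977 m.
|ω_lever| = |0.0518·3.037·-0.023977| / 0.0151675 = 0.24868 rad/s.

0.249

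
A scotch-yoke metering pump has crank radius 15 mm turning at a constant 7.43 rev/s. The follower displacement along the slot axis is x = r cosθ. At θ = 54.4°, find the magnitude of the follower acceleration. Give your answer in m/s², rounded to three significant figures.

19.0

ω = 46.68 rad/s (from 7.43 rev/s).
x = r cosθ ⇒ ẍ = −rω² cosθ (ω constant).
|a| = rω²|cosθ| = 0.015·(46.68)²·|cos 54.4°| = 19.03 m/s².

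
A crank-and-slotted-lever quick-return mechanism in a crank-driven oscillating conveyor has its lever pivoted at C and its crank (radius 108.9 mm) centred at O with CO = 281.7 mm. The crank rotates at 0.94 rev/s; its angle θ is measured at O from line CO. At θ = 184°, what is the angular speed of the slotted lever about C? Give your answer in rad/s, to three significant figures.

3.69

ω = 5.906 rad/s (from 0.94 rev/s).
Crank pin A relative to C: A = (d + r cosθ, r sinθ); lever angle φ = atan2(r sinθ, d + r cosθ).
Differentiating tanφ: φ̇ = rω(d cosθ + r)/(d² + r² + 2dr cosθ).
d² + r² + 2dr cosθ = |CA|² = 0.0300093 m²;  d cosθ + r = -0.17211 m.
|ω_lever| = |0.1089·5.906·-0.17211| / 0.0300093 = 3.6889 rad/s.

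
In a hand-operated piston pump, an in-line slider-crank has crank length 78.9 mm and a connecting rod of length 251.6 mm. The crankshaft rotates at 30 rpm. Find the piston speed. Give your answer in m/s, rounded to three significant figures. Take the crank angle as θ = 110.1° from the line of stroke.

0.207

ω = 2π·30/60 = 3.142 rad/s
For an in-line slider-crank, x = r cosθ + √(L² − r² sin²θ), so v = −rω sinθ·[1 + r cosθ/√(L² − r² sin²θ)].
With r = 0.0789 m, L = 0.2516 m, θ = 110.1°: √(L² − r² sin²θ) = 0.24044 m.
v = −0.0789·3.142·0.93909·[1 + 0.0789·-0.34366/0.24044] = -0.20652 m/s.
|v| = 0.20652 m/s.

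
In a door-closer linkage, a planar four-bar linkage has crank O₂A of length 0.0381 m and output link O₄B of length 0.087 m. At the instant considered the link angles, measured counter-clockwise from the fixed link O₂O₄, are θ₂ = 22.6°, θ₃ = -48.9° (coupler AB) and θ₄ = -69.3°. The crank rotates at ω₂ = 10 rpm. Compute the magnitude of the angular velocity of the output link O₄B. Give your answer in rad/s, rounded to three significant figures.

ω₂ = 1.047 rad/s (from 10 rpm).
Differentiating the loop-closure r₂e^{iθ₂}+r₃e^{iθ₃}=r₁+r₄e^{iθ₄} gives r₂ω₂e^{iθ₂}+r₃ω₃e^{iθ₃}=r₄ω₄e^{iθ₄}.
Eliminating the other unknown: ω₄ = r₂ω₂ sin(θ₂−θ₃) / [r₄ sin(θ₄−θ₃)].
Numerator sine = +0.94832; denominator sine = -0.34857.
Result = 0.0381·1.047·(+0.94832) / (0.087·(-0.34857)) = -1.2477 rad/s; magnitude 1.2477 rad/s.

1.25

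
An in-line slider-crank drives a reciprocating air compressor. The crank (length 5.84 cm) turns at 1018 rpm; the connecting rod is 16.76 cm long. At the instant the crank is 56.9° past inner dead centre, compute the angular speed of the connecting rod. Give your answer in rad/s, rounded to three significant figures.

21.2

ω = 106.6 rad/s (converted from 1018 rpm).
The rod makes angle φ with the slider axis where L sinφ = r sinθ; differentiating, L cosφ·φ̇ = r ω cosθ.
L cosφ = √(L² − r² sin²θ) = 0.1603 m.
|ω_rod| = r ω |cosθ| / √(L² − r² sin²θ) = 0.0584·106.6·0.54610/0.1603 = 21.209 rad/s.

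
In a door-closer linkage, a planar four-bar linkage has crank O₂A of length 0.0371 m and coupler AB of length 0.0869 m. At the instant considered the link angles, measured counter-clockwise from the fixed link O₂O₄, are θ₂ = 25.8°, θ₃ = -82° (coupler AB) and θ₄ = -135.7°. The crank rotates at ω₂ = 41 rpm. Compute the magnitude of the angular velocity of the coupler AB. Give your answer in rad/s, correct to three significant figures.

ω₂ = 4.294 rad/s (from 41 rpm).
Differentiating the loop-closure r₂e^{iθ₂}+r₃e^{iθ₃}=r₁+r₄e^{iθ₄} gives r₂ω₂e^{iθ₂}+r₃ω₃e^{iθ₃}=r₄ω₄e^{iθ₄}.
Eliminating the other unknown: ω₃ = r₂ω₂ sin(θ₄−θ₂) / [r₃ sin(θ₃−θ₄)].
Numerator sine = -0.31730; denominator sine = +0.80593.
Result = 0.0371·4.294·(-0.31730) / (0.0869·(+0.80593)) = -0.72168 rad/s; magnitude 0.72168 rad/s.

0.722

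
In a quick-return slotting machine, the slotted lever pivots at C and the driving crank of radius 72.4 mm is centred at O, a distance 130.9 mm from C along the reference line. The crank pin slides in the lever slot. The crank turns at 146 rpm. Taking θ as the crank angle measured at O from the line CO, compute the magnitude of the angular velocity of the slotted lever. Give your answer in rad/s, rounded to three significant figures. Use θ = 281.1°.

4.15

ω = 15.29 rad/s (from 146 rpm).
Crank pin A relative to C: A = (d + r cosθ, r sinθ); lever angle φ = atan2(r sinθ, d + r cosθ).
Differentiating tanφ: φ̇ = rω(d cosθ + r)/(d² + r² + 2dr cosθ).
d² + r² + 2dr cosθ = |CA|² = 0.0260257 m²;  d cosθ + r = +0.097601 m.
|ω_lever| = |0.0724·15.29·+0.097601| / 0.0260257 = 4.1512 rad/s.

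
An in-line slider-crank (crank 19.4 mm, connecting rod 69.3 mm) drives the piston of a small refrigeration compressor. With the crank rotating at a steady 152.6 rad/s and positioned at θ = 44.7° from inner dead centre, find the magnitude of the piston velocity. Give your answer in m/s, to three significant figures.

ω = 152.6 rad/s
For an in-line slider-crank, x = r cosθ + √(L² − r² sin²θ), so v = −rω sinθ·[1 + r cosθ/√(L² − r² sin²θ)].
With r = 0.0194 m, L = 0.0693 m, θ = 44.7°: √(L² − r² sin²θ) = 0.067943 m.
v = −0.0194·152.6·0.70339·[1 + 0.0194·0.71080/0.067943] = -2.505 m/s.
|v| = 2.505 m/s.

2.50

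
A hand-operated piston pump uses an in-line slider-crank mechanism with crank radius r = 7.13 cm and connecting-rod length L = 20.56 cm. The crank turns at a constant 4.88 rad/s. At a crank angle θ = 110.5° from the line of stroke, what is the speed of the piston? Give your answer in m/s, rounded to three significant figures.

0.284

ω = 4.88 rad/s
For an in-line slider-crank, x = r cosθ + √(L² − r² sin²θ), so v = −rω sinθ·[1 + r cosθ/√(L² − r² sin²θ)].
With r = 0.0713 m, L = 0.2056 m, θ = 110.5°: √(L² − r² sin²θ) = 0.19445 m.
v = −0.0713·4.88·0.93667·[1 + 0.0713·-0.35021/0.19445] = -0.28406 m/s.
|v| = 0.28406 m/s.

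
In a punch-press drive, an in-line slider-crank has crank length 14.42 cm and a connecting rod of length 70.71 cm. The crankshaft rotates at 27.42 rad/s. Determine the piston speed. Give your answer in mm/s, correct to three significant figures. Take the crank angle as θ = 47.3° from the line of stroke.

3310

ω = 27.42 rad/s
For an in-line slider-crank, x = r cosθ + √(L² − r² sin²θ), so v = −rω sinθ·[1 + r cosθ/√(L² − r² sin²θ)].
With r = 0.1442 m, L = 0.7071 m, θ = 47.3°: √(L² − r² sin²θ) = 0.69911 m.
v = −0.1442·27.42·0.73491·[1 + 0.1442·0.67816/0.69911] = -3.3123 m/s.
|v| = 3.3123 m/s = 3312.3 mm/s.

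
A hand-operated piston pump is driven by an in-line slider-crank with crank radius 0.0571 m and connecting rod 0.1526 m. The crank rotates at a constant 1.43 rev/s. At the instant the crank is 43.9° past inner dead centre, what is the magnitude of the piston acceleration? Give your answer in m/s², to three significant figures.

3.46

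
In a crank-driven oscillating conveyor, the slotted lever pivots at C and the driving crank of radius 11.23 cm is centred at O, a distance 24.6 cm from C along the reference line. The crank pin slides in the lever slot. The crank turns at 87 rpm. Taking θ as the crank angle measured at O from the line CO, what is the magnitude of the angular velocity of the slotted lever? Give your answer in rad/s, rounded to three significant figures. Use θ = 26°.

2.78

ω = 9.111 rad/s (from 87 rpm).
Crank pin A relative to C: A = (d + r cosθ, r sinθ); lever angle φ = atan2(r sinθ, d + r cosθ).
Differentiating tanφ: φ̇ = rω(d cosθ + r)/(d² + r² + 2dr cosθ).
d² + r² + 2dr cosθ = |CA|² = 0.122787 m²;  d cosθ + r = +0.3334 m.
|ω_lever| = |0.1123·9.111·+0.3334| / 0.122787 = 2.7781 rad/s.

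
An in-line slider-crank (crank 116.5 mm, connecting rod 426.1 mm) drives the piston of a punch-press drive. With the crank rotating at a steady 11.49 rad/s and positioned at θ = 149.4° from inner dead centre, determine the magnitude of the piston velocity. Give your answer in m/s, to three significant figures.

0.519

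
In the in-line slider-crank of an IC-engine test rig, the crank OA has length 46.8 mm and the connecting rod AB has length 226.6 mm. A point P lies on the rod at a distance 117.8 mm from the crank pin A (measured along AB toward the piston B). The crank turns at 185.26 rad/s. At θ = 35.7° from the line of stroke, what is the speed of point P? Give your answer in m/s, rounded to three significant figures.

ω = 185.3 rad/s.  Crank-pin speed |V_A| = rω = 8.6702 m/s, perpendicular to OA.
Rod angle: sinφ = −(r/L) sinθ ⇒ φ = -6.922°; ω_rod = −rω cosθ/√(L²−r²sin²θ) = -31.3 rad/s.
V_P = V_A + ω_rod × AP, with AP = 0.1178 m along the rod.
Components: V_Px = −rω sinθ − a·ω_rod·sinφ = -5.5038 m/s;  V_Py = rω cosθ + a·ω_rod·cosφ = +3.3806 m/s.
|V_P| = √(V_Px² + V_Py²) = 6.4591 m/s.

6.46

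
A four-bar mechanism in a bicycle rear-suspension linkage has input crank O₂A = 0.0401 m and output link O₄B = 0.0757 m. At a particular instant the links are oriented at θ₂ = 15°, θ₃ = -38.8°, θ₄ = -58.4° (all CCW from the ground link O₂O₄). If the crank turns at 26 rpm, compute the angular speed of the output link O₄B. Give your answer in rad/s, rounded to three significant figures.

ω₂ = 2.723 rad/s (from 26 rpm).
Differentiating the loop-closure r₂e^{iθ₂}+r₃e^{iθ₃}=r₁+r₄e^{iθ₄} gives r₂ω₂e^{iθ₂}+r₃ω₃e^{iθ₃}=r₄ω₄e^{iθ₄}.
Eliminating the other unknown: ω₄ = r₂ω₂ sin(θ₂−θ₃) / [r₄ sin(θ₄−θ₃)].
Numerator sine = +0.80696; denominator sine = -0.33545.
Result = 0.0401·2.723·(+0.80696) / (0.0757·(-0.33545)) = -3.4695 rad/s; magnitude 3.4695 rad/s.

3.47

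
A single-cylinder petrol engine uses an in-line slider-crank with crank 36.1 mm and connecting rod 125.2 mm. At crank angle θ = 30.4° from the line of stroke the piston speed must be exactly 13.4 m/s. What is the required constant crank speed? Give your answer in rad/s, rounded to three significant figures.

586

For an in-line slider-crank, |v_piston| = rω|sinθ|·[1 + r cosθ/√(L² − r² sin²θ)].
With r = 0.0361 m, L = 0.1252 m, θ = 30.4°: the bracketed kinematic factor |dx/dθ| = 0.02286 m.
ω = v/|dx/dθ| = 13.4/0.02286 = 586.17 rad/s.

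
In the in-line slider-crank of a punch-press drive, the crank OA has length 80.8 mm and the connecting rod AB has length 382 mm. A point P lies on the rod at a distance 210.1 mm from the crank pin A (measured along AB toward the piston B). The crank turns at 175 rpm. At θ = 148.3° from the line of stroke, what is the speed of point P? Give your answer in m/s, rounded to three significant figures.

0.901

ω = 18.33 rad/s.  Crank-pin speed |V_A| = rω = 1.4807 m/s, perpendicular to OA.
Rod angle: sinφ = −(r/L) sinθ ⇒ φ = -6.381°; ω_rod = −rω cosθ/√(L²−r²sin²θ) = +3.3185 rad/s.
V_P = V_A + ω_rod × AP, with AP = 0.2101 m along the rod.
Components: V_Px = −rω sinθ − a·ω_rod·sinφ = -0.70059 m/s;  V_Py = rω cosθ + a·ω_rod·cosφ = -0.56692 m/s.
|V_P| = √(V_Px² + V_Py²) = 0.90124 m/s.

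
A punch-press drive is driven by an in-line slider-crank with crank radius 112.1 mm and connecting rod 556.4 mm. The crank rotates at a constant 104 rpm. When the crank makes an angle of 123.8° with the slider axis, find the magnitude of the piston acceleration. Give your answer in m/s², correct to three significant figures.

ω = 2π·104/60 = 10.89 rad/s
x(θ) = r cosθ + √(L² − r² sin²θ); with ω constant, a = ω²·d²x/dθ².
d²x/dθ² = −r cosθ − r²(cos2θ)/√u − r⁴ sin²2θ/(4u^{3/2}),  u = L² − r² sin²θ = 0.300903 m².
Substituting r = 0.1121 m, L = 0.5564 m, θ = 123.8°: d²x/dθ² = +0.070886 m.
a = ω²·d²x/dθ² = (10.89)²·(+0.070886) = +8.4078 m/s²;  |a| = 8.4078 m/s².

8.41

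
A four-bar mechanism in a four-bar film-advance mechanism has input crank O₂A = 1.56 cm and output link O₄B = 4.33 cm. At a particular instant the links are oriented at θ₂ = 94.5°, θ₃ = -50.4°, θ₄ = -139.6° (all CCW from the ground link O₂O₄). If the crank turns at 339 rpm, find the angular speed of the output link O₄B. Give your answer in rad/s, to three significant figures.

7.35

ω₂ = 35.5 rad/s (from 339 rpm).
Differentiating the loop-closure r₂e^{iθ₂}+r₃e^{iθ₃}=r₁+r₄e^{iθ₄} gives r₂ω₂e^{iθ₂}+r₃ω₃e^{iθ₃}=r₄ω₄e^{iθ₄}.
Eliminating the other unknown: ω₄ = r₂ω₂ sin(θ₂−θ₃) / [r₄ sin(θ₄−θ₃)].
Numerator sine = +0.57501; denominator sine = -0.99990.
Result = 0.0156·35.5·(+0.57501) / (0.0433·(-0.99990)) = -7.3549 rad/s; magnitude 7.3549 rad/s.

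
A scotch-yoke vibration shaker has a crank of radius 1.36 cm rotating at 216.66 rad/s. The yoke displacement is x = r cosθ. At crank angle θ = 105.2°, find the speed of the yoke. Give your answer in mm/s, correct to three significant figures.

2840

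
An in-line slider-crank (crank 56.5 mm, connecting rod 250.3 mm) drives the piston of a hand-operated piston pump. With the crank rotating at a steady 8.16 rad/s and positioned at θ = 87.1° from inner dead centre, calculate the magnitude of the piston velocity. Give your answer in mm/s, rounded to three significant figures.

ω = 8.16 rad/s
For an in-line slider-crank, x = r cosθ + √(L² − r² sin²θ), so v = −rω sinθ·[1 + r cosθ/√(L² − r² sin²θ)].
With r = 0.0565 m, L = 0.2503 m, θ = 87.1°: √(L² − r² sin²θ) = 0.24386 m.
v = −0.0565·8.16·0.99872·[1 + 0.0565·0.05059/0.24386] = -0.46585 m/s.
|v| = 0.46585 m/s = 465.85 mm/s.

466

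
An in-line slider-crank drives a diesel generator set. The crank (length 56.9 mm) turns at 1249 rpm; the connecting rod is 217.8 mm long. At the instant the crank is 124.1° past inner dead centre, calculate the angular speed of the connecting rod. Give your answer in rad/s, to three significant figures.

ω = 130.8 rad/s (converted from 1249 rpm).
The rod makes angle φ with the slider axis where L sinφ = r sinθ; differentiating, L cosφ·φ̇ = r ω cosθ.
L cosφ = √(L² − r² sin²θ) = 0.21264 m.
|ω_rod| = r ω |cosθ| / √(L² − r² sin²θ) = 0.0569·130.8·0.56064/0.21264 = 19.622 rad/s.

19.6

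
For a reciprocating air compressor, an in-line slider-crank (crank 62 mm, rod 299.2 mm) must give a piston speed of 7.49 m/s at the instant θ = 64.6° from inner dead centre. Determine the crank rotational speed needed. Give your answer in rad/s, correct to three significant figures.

123

For an in-line slider-crank, |v_piston| = rω|sinθ|·[1 + r cosθ/√(L² − r² sin²θ)].
With r = 0.062 m, L = 0.2992 m, θ = 64.6°: the bracketed kinematic factor |dx/dθ| = 0.061074 m.
ω = v/|dx/dθ| = 7.49/0.061074 = 122.64 rad/s.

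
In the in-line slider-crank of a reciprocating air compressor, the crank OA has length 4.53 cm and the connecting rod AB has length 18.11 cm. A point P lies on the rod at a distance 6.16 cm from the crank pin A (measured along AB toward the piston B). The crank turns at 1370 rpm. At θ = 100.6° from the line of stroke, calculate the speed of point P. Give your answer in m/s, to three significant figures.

6.33

ω = 143.5 rad/s.  Crank-pin speed |V_A| = rω = 6.499 m/s, perpendicular to OA.
Rod angle: sinφ = −(r/L) sinθ ⇒ φ = -14.233°; ω_rod = −rω cosθ/√(L²−r²sin²θ) = +6.8104 rad/s.
V_P = V_A + ω_rod × AP, with AP = 0.0616 m along the rod.
Components: V_Px = −rω sinθ − a·ω_rod·sinφ = -6.285 m/s;  V_Py = rω cosθ + a·ω_rod·cosφ = -0.78886 m/s.
|V_P| = √(V_Px² + V_Py²) = 6.3343 m/s.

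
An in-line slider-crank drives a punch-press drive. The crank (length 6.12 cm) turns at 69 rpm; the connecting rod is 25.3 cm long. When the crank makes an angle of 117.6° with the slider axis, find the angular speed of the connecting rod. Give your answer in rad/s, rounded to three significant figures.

0.829

ω = 7.226 rad/s (converted from 69 rpm).
The rod makes angle φ with the slider axis where L sinφ = r sinθ; differentiating, L cosφ·φ̇ = r ω cosθ.
L cosφ = √(L² − r² sin²θ) = 0.24712 m.
|ω_rod| = r ω |cosθ| / √(L² − r² sin²θ) = 0.0612·7.226·0.46330/0.24712 = 0.82905 rad/s.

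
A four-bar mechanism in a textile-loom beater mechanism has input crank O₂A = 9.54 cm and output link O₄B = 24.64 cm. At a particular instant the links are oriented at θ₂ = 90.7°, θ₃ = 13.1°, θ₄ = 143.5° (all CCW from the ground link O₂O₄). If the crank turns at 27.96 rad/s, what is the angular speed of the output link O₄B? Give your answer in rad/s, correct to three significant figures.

13.9

ω₂ = 27.96 rad/s
Differentiating the loop-closure r₂e^{iθ₂}+r₃e^{iθ₃}=r₁+r₄e^{iθ₄} gives r₂ω₂e^{iθ₂}+r₃ω₃e^{iθ₃}=r₄ω₄e^{iθ₄}.
Eliminating the other unknown: ω₄ = r₂ω₂ sin(θ₂−θ₃) / [r₄ sin(θ₄−θ₃)].
Numerator sine = +0.97667; denominator sine = +0.76154.
Result = 0.0954·27.96·(+0.97667) / (0.2464·(+0.76154)) = +13.884 rad/s; magnitude 13.884 rad/s.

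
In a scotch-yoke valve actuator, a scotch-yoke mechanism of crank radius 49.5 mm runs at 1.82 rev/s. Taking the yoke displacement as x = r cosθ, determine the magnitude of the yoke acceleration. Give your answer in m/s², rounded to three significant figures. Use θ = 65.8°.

2.65

ω = 11.44 rad/s (from 1.82 rev/s).
x = r cosθ ⇒ ẍ = −rω² cosθ (ω constant).
|a| = rω²|cosθ| = 0.0495·(11.44)²·|cos 65.8°| = 2.6534 m/s².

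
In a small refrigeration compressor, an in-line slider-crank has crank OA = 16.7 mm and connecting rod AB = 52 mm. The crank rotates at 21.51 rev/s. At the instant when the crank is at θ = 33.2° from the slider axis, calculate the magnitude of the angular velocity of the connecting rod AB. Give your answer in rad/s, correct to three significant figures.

36.9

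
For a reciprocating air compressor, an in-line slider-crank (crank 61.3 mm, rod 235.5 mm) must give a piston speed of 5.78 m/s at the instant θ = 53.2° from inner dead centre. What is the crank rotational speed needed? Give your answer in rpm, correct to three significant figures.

970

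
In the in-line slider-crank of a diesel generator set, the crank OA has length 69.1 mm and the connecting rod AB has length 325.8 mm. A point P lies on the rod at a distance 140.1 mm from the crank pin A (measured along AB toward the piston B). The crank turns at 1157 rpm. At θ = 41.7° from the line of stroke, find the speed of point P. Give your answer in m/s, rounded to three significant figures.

ω = 121.2 rad/s.  Crank-pin speed |V_A| = rω = 8.3722 m/s, perpendicular to OA.
Rod angle: sinφ = −(r/L) sinθ ⇒ φ = -8.111°; ω_rod = −rω cosθ/√(L²−r²sin²θ) = -19.381 rad/s.
V_P = V_A + ω_rod × AP, with AP = 0.1401 m along the rod.
Components: V_Px = −rω sinθ − a·ω_rod·sinφ = -5.9525 m/s;  V_Py = rω cosθ + a·ω_rod·cosφ = +3.563 m/s.
|V_P| = √(V_Px² + V_Py²) = 6.9374 m/s.

6.94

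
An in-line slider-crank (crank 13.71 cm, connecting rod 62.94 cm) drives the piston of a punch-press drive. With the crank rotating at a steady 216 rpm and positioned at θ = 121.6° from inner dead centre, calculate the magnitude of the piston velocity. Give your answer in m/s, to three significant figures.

ω = 2π·216/60 = 22.62 rad/s
For an in-line slider-crank, x = r cosθ + √(L² − r² sin²θ), so v = −rω sinθ·[1 + r cosθ/√(L² − r² sin²θ)].
With r = 0.1371 m, L = 0.6294 m, θ = 121.6°: √(L² − r² sin²θ) = 0.61847 m.
v = −0.1371·22.62·0.85173·[1 + 0.1371·-0.52399/0.61847] = -2.3345 m/s.
|v| = 2.3345 m/s.

2.33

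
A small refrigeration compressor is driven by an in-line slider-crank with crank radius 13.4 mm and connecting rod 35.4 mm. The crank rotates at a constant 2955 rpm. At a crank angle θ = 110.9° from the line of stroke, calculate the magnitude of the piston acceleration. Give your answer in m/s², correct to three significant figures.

ω = 2π·2955/60 = 309.4 rad/s
x(θ) = r cosθ + √(L² − r² sin²θ); with ω constant, a = ω²·d²x/dθ².
d²x/dθ² = −r cosθ − r²(cos2θ)/√u − r⁴ sin²2θ/(4u^{3/2}),  u = L² − r² sin²θ = 0.00109645 m².
Substituting r = 0.0134 m, L = 0.0354 m, θ = 110.9°: d²x/dθ² = +0.0087241 m.
a = ω²·d²x/dθ² = (309.4)²·(+0.0087241) = +835.4 m/s²;  |a| = 835.4 m/s².

835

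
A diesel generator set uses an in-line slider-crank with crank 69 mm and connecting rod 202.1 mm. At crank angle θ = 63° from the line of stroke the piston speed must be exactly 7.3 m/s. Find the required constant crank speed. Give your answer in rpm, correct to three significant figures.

For an in-line slider-crank, |v_piston| = rω|sinθ|·[1 + r cosθ/√(L² − r² sin²θ)].
With r = 0.069 m, L = 0.2021 m, θ = 63°: the bracketed kinematic factor |dx/dθ| = 0.071483 m.
ω = v/|dx/dθ| = 7.3/0.071483 = 102.12 rad/s.
N = 60ω/(2π) = 975.2 rpm.

975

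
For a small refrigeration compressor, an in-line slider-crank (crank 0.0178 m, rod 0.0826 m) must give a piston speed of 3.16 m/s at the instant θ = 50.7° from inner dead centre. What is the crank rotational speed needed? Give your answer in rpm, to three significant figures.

1920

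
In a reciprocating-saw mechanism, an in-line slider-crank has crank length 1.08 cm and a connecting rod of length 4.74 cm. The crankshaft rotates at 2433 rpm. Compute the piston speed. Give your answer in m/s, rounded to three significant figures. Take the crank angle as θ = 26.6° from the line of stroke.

ω = 2π·2433/60 = 254.8 rad/s
For an in-line slider-crank, x = r cosθ + √(L² − r² sin²θ), so v = −rω sinθ·[1 + r cosθ/√(L² − r² sin²θ)].
With r = 0.0108 m, L = 0.0474 m, θ = 26.6°: √(L² − r² sin²θ) = 0.047153 m.
v = −0.0108·254.8·0.44776·[1 + 0.0108·0.89415/0.047153] = -1.4844 m/s.
|v| = 1.4844 m/s.

1.48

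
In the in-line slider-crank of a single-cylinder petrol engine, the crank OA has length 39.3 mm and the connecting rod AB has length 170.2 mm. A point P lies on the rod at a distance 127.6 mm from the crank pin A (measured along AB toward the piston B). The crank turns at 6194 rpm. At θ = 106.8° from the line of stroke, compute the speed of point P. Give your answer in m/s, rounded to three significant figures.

23.2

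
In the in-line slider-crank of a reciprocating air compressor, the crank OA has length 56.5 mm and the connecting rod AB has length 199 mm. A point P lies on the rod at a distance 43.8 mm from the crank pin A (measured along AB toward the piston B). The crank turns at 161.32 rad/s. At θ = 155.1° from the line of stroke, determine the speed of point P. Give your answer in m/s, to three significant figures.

7.39

ω = 161.3 rad/s.  Crank-pin speed |V_A| = rω = 9.1146 m/s, perpendicular to OA.
Rod angle: sinφ = −(r/L) sinθ ⇒ φ = -6.866°; ω_rod = −rω cosθ/√(L²−r²sin²θ) = +41.844 rad/s.
V_P = V_A + ω_rod × AP, with AP = 0.0438 m along the rod.
Components: V_Px = −rω sinθ − a·ω_rod·sinφ = -3.6185 m/s;  V_Py = rω cosθ + a·ω_rod·cosφ = -6.4477 m/s.
|V_P| = √(V_Px² + V_Py²) = 7.3936 m/s.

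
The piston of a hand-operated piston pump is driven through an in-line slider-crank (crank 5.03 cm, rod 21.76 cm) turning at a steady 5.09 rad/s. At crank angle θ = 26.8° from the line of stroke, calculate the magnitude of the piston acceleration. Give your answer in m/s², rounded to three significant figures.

1.35

ω = 5.09 rad/s
x(θ) = r cosθ + √(L² − r² sin²θ); with ω constant, a = ω²·d²x/dθ².
d²x/dθ² = −r cosθ − r²(cos2θ)/√u − r⁴ sin²2θ/(4u^{3/2}),  u = L² − r² sin²θ = 0.0468354 m².
Substituting r = 0.0503 m, L = 0.2176 m, θ = 26.8°: d²x/dθ² = -0.051937 m.
a = ω²·d²x/dθ² = (5.09)²·(-0.051937) = -1.3456 m/s²;  |a| = 1.3456 m/s².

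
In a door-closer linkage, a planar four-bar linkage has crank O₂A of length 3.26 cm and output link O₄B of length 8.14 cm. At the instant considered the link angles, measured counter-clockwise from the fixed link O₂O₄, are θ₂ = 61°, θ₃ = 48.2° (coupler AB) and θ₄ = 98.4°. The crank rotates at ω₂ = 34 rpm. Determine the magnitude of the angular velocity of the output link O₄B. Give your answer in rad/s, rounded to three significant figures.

0.411

ω₂ = 3.56 rad/s (from 34 rpm).
Differentiating the loop-closure r₂e^{iθ₂}+r₃e^{iθ₃}=r₁+r₄e^{iθ₄} gives r₂ω₂e^{iθ₂}+r₃ω₃e^{iθ₃}=r₄ω₄e^{iθ₄}.
Eliminating the other unknown: ω₄ = r₂ω₂ sin(θ₂−θ₃) / [r₄ sin(θ₄−θ₃)].
Numerator sine = +0.22155; denominator sine = +0.76828.
Result = 0.0326·3.56·(+0.22155) / (0.0814·(+0.76828)) = +0.4112 rad/s; magnitude 0.4112 rad/s.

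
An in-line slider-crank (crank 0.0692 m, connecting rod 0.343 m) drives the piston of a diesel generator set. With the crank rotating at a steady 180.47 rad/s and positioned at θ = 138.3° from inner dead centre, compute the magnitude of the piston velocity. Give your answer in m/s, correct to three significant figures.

ω = 180.5 rad/s
For an in-line slider-crank, x = r cosθ + √(L² − r² sin²θ), so v = −rω sinθ·[1 + r cosθ/√(L² − r² sin²θ)].
With r = 0.0692 m, L = 0.343 m, θ = 138.3°: √(L² − r² sin²θ) = 0.3399 m.
v = −0.0692·180.5·0.66523·[1 + 0.0692·-0.74664/0.3399] = -7.0449 m/s.
|v| = 7.0449 m/s.

7.04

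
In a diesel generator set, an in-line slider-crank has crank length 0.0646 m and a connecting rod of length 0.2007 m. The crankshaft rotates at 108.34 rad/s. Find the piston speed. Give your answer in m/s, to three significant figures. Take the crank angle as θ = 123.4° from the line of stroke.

ω = 108.3 rad/s
For an in-line slider-crank, x = r cosθ + √(L² − r² sin²θ), so v = −rω sinθ·[1 + r cosθ/√(L² − r² sin²θ)].
With r = 0.0646 m, L = 0.2007 m, θ = 123.4°: √(L² − r² sin²θ) = 0.19332 m.
v = −0.0646·108.3·0.83485·[1 + 0.0646·-0.55048/0.19332] = -4.7681 m/s.
|v| = 4.7681 m/s.

4.77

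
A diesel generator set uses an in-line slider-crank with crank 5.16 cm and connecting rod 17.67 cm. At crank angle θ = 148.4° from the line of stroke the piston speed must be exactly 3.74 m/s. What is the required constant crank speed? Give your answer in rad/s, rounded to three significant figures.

185

For an in-line slider-crank, |v_piston| = rω|sinθ|·[1 + r cosθ/√(L² − r² sin²θ)].
With r = 0.0516 m, L = 0.1767 m, θ = 148.4°: the bracketed kinematic factor |dx/dθ| = 0.020233 m.
ω = v/|dx/dθ| = 3.74/0.020233 = 184.85 rad/s.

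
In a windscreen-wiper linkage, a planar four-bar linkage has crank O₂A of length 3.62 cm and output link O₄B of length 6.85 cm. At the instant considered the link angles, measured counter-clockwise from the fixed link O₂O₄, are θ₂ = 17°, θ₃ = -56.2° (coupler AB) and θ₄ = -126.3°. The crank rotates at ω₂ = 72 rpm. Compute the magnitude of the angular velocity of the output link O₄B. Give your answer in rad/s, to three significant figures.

4.06

ω₂ = 7.54 rad/s (from 72 rpm).
Differentiating the loop-closure r₂e^{iθ₂}+r₃e^{iθ₃}=r₁+r₄e^{iθ₄} gives r₂ω₂e^{iθ₂}+r₃ω₃e^{iθ₃}=r₄ω₄e^{iθ₄}.
Eliminating the other unknown: ω₄ = r₂ω₂ sin(θ₂−θ₃) / [r₄ sin(θ₄−θ₃)].
Numerator sine = +0.95732; denominator sine = -0.94029.
Result = 0.0362·7.54·(+0.95732) / (0.0685·(-0.94029)) = -4.0567 rad/s; magnitude 4.0567 rad/s.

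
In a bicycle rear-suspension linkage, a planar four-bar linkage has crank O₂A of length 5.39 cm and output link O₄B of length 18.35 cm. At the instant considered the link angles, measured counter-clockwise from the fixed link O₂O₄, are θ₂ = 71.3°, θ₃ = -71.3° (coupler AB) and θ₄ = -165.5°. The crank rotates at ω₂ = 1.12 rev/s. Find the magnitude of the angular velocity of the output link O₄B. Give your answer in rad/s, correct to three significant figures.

ω₂ = 7.037 rad/s (from 1.12 rev/s).
Differentiating the loop-closure r₂e^{iθ₂}+r₃e^{iθ₃}=r₁+r₄e^{iθ₄} gives r₂ω₂e^{iθ₂}+r₃ω₃e^{iθ₃}=r₄ω₄e^{iθ₄}.
Eliminating the other unknown: ω₄ = r₂ω₂ sin(θ₂−θ₃) / [r₄ sin(θ₄−θ₃)].
Numerator sine = +0.60738; denominator sine = -0.99731.
Result = 0.0539·7.037·(+0.60738) / (0.1835·(-0.99731)) = -1.2589 rad/s; magnitude 1.2589 rad/s.

1.26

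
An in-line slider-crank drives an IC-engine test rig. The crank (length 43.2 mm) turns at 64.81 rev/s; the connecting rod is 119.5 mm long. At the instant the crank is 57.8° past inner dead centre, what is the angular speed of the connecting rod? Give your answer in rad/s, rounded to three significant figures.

ω = 407.2 rad/s (converted from 64.81 rev/s).
The rod makes angle φ with the slider axis where L sinφ = r sinθ; differentiating, L cosφ·φ̇ = r ω cosθ.
L cosφ = √(L² − r² sin²θ) = 0.11377 m.
|ω_rod| = r ω |cosθ| / √(L² − r² sin²θ) = 0.0432·407.2·0.53288/0.11377 = 82.395 rad/s.

82.4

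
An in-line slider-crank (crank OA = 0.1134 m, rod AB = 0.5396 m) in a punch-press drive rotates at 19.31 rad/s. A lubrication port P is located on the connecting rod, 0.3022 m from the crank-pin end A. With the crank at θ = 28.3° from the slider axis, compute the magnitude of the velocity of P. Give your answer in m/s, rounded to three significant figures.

ω = 19.31 rad/s.  Crank-pin speed |V_A| = rω = 2.1898 m/s, perpendicular to OA.
Rod angle: sinφ = −(r/L) sinθ ⇒ φ = -5.718°; ω_rod = −rω cosθ/√(L²−r²sin²θ) = -3.5909 rad/s.
V_P = V_A + ω_rod × AP, with AP = 0.3022 m along the rod.
Components: V_Px = −rω sinθ − a·ω_rod·sinφ = -1.1463 m/s;  V_Py = rω cosθ + a·ω_rod·cosφ = +0.84825 m/s.
|V_P| = √(V_Px² + V_Py²) = 1.426 m/s.

1.43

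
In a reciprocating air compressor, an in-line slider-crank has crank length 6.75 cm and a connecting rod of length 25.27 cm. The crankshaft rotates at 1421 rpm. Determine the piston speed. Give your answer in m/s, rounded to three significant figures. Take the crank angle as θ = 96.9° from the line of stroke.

ω = 2π·1421/60 = 148.8 rad/s
For an in-line slider-crank, x = r cosθ + √(L² − r² sin²θ), so v = −rω sinθ·[1 + r cosθ/√(L² − r² sin²θ)].
With r = 0.0675 m, L = 0.2527 m, θ = 96.9°: √(L² − r² sin²θ) = 0.24365 m.
v = −0.0675·148.8·0.99276·[1 + 0.0675·-0.12014/0.24365] = -9.6398 m/s.
|v| = 9.6398 m/s.

9.64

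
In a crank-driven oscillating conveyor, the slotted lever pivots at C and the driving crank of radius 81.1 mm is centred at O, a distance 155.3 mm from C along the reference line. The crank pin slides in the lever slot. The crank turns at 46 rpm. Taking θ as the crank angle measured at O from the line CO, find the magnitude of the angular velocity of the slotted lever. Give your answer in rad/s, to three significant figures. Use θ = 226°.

0.793

ω = 4.817 rad/s (from 46 rpm).
Crank pin A relative to C: A = (d + r cosθ, r sinθ); lever angle φ = atan2(r sinθ, d + r cosθ).
Differentiating tanφ: φ̇ = rω(d cosθ + r)/(d² + r² + 2dr cosθ).
d² + r² + 2dr cosθ = |CA|² = 0.0131971 m²;  d cosθ + r = -0.02678 m.
|ω_lever| = |0.0811·4.817·-0.02678| / 0.0131971 = 0.79277 rad/s.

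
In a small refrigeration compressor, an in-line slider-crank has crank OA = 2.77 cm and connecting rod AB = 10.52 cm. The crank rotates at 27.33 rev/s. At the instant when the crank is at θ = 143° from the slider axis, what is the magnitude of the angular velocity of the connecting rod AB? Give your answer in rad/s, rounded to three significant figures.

36.6

ω = 171.7 rad/s (converted from 27.33 rev/s).
The rod makes angle φ with the slider axis where L sinφ = r sinθ; differentiating, L cosφ·φ̇ = r ω cosθ.
L cosφ = √(L² − r² sin²θ) = 0.10387 m.
|ω_rod| = r ω |cosθ| / √(L² − r² sin²θ) = 0.0277·171.7·0.79864/0.10387 = 36.572 rad/s.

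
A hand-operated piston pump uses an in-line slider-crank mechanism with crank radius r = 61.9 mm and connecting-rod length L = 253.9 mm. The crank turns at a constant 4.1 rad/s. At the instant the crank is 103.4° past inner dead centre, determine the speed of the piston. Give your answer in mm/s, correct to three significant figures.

233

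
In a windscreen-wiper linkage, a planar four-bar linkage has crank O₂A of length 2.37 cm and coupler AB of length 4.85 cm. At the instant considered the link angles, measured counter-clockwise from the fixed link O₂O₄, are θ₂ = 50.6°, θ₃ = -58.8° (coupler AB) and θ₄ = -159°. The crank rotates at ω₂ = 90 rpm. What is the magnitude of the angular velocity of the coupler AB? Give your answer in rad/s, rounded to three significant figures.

ω₂ = 9.425 rad/s (from 90 rpm).
Differentiating the loop-closure r₂e^{iθ₂}+r₃e^{iθ₃}=r₁+r₄e^{iθ₄} gives r₂ω₂e^{iθ₂}+r₃ω₃e^{iθ₃}=r₄ω₄e^{iθ₄}.
Eliminating the other unknown: ω₃ = r₂ω₂ sin(θ₄−θ₂) / [r₃ sin(θ₃−θ₄)].
Numerator sine = +0.49394; denominator sine = +0.98420.
Result = 0.0237·9.425·(+0.49394) / (0.0485·(+0.98420)) = +2.3114 rad/s; magnitude 2.3114 rad/s.

2.31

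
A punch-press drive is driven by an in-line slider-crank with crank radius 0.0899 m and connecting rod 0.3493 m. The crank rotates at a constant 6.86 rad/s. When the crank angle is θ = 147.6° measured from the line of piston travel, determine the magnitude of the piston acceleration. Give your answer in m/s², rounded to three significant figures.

ω = 6.86 rad/s
x(θ) = r cosθ + √(L² − r² sin²θ); with ω constant, a = ω²·d²x/dθ².
d²x/dθ² = −r cosθ − r²(cos2θ)/√u − r⁴ sin²2θ/(4u^{3/2}),  u = L² − r² sin²θ = 0.11969 m².
Substituting r = 0.0899 m, L = 0.3493 m, θ = 147.6°: d²x/dθ² = +0.065636 m.
a = ω²·d²x/dθ² = (6.86)²·(+0.065636) = +3.0888 m/s²;  |a| = 3.0888 m/s².

3.09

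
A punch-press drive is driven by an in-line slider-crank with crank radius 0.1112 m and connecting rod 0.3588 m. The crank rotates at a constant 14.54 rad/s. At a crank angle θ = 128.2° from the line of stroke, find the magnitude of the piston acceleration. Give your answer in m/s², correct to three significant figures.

ω = 14.54 rad/s
x(θ) = r cosθ + √(L² − r² sin²θ); with ω constant, a = ω²·d²x/dθ².
d²x/dθ² = −r cosθ − r²(cos2θ)/√u − r⁴ sin²2θ/(4u^{3/2}),  u = L² − r² sin²θ = 0.121101 m².
Substituting r = 0.1112 m, L = 0.3588 m, θ = 128.2°: d²x/dθ² = +0.076265 m.
a = ω²·d²x/dθ² = (14.54)²·(+0.076265) = +16.123 m/s²;  |a| = 16.123 m/s².

16.1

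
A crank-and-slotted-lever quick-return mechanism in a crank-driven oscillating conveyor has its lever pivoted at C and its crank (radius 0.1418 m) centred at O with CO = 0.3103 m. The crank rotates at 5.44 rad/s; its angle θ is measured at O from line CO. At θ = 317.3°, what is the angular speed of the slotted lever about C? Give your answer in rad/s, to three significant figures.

1.58

ω = 5.44 rad/s
Crank pin A relative to C: A = (d + r cosθ, r sinθ); lever angle φ = atan2(r sinθ, d + r cosθ).
Differentiating tanφ: φ̇ = rω(d cosθ + r)/(d² + r² + 2dr cosθ).
d² + r² + 2dr cosθ = |CA|² = 0.181067 m²;  d cosθ + r = +0.36984 m.
|ω_lever| = |0.1418·5.44·+0.36984| / 0.181067 = 1.5756 rad/s.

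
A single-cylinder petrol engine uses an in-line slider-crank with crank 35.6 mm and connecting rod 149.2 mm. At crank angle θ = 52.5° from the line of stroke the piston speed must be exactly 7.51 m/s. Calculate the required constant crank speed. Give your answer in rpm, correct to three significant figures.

For an in-line slider-crank, |v_piston| = rω|sinθ|·[1 + r cosθ/√(L² − r² sin²θ)].
With r = 0.0356 m, L = 0.1492 m, θ = 52.5°: the bracketed kinematic factor |dx/dθ| = 0.032421 m.
ω = v/|dx/dθ| = 7.51/0.032421 = 231.64 rad/s.
N = 60ω/(2π) = 2212 rpm.

2210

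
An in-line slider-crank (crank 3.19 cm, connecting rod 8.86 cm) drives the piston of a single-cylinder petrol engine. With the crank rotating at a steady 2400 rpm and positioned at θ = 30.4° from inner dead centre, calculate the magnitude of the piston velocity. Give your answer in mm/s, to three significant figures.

5340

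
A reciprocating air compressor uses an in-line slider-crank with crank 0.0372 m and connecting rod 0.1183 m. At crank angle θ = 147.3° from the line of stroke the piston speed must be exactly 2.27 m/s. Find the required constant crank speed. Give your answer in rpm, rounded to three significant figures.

1470

For an in-line slider-crank, |v_piston| = rω|sinθ|·[1 + r cosθ/√(L² − r² sin²θ)].
With r = 0.0372 m, L = 0.1183 m, θ = 147.3°: the bracketed kinematic factor |dx/dθ| = 0.014701 m.
ω = v/|dx/dθ| = 2.27/0.014701 = 154.42 rad/s.
N = 60ω/(2π) = 1474.6 rpm.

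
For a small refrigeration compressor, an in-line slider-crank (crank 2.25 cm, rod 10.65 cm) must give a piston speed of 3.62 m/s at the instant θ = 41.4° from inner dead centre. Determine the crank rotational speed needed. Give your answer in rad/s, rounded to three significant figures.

210

For an in-line slider-crank, |v_piston| = rω|sinθ|·[1 + r cosθ/√(L² − r² sin²θ)].
With r = 0.0225 m, L = 0.1065 m, θ = 41.4°: the bracketed kinematic factor |dx/dθ| = 0.017261 m.
ω = v/|dx/dθ| = 3.62/0.017261 = 209.72 rad/s.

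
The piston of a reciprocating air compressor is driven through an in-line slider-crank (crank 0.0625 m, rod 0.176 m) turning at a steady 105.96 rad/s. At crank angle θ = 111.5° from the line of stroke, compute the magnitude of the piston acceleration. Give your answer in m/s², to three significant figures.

446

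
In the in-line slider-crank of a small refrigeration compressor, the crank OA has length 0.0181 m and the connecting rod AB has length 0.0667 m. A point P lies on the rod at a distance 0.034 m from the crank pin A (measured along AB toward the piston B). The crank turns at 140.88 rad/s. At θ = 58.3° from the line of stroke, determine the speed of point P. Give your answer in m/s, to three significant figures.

2.42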